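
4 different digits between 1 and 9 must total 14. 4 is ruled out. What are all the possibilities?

4 distinct digits from 1–9 sum between 10 and 30.
Dropping sets that contain 4.

{1,2,3,8}; {1,2,5,6}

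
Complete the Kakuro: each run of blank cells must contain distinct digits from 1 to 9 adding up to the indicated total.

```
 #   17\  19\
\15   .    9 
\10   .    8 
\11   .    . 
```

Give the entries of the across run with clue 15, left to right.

6 9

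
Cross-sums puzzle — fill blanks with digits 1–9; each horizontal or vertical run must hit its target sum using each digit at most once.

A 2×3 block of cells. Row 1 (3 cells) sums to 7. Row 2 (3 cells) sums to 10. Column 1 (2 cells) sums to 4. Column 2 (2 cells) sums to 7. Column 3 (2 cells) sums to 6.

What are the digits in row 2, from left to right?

7 in 3 cells must be {1,2,4}; 4 in 2 cells must be {1,3}.
The 7 across and the 4 down share only 1, so (1,1) = 1.
(2,1) = 4 − 1 = 3 completes the 4 down.
Nothing is forced directly, so branch on (1,2), whose candidates are 2 or 4. If (1,2) = 4: that forces (1,3) = 2, after which (2,2) would have to be in {1,2,5,6} for the 10 across but in {3} for the 7 down — contradiction. So (1,2) = 2.
(1,3) = 7 − 3 = 4 completes the 7 across.
(2,2) = 7 − 2 = 5 completes the 7 down.
(2,3) = 10 − 8 = 2 completes the 10 across.

3 5 2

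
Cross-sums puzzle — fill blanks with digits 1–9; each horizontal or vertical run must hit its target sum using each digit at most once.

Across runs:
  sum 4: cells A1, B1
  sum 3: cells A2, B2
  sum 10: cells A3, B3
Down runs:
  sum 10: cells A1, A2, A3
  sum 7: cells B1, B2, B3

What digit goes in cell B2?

4 in 2 cells must be {1,3}; 3 in 2 cells must be {1,2}; 7 in 3 cells must be {1,2,4}.
The 4 across and the 7 down share only 1, so B1 = 1.
Given what's placed, B2 must be 2 to fit the 3 across and 7 down.
B3 = 7 − 3 = 4 completes the 7 down.
A1 = 4 − 1 = 3 completes the 4 across.
A2 = 3 − 2 = 1 completes the 3 across.
A3 = 10 − 4 = 6 completes the 10 across.

2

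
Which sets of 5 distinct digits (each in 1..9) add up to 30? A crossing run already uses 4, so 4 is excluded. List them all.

5 distinct digits from 1–9 sum between 15 and 35.
Dropping sets that contain 4.

{1,5,7,8,9}; {2,5,6,8,9}; {3,5,6,7,9}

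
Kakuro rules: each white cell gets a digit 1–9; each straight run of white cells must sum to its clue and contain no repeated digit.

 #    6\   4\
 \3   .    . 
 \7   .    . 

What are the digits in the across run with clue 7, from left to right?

4, 3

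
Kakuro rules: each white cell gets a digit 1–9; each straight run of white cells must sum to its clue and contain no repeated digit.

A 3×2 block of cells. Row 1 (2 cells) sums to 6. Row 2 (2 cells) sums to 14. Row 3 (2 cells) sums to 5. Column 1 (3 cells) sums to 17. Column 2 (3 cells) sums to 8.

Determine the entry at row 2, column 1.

9

The 14 across and the 8 down share only 5, so (2,2) = 5.
(2,1) = 14 − 5 = 9 completes the 14 across.
Nothing is forced directly, so branch on (1,2), whose candidates are 1 or 2. If (1,2) = 2: then (1,1) would have to be in {4} for the 6 across but in {1,2,3,5,6,7} for the 17 down — contradiction. So (1,2) = 1.
(1,1) = 6 − 1 = 5 completes the 6 across.
(3,1) = 17 − 14 = 3 completes the 17 down.
(3,2) = 5 − 3 = 2 completes the 5 across.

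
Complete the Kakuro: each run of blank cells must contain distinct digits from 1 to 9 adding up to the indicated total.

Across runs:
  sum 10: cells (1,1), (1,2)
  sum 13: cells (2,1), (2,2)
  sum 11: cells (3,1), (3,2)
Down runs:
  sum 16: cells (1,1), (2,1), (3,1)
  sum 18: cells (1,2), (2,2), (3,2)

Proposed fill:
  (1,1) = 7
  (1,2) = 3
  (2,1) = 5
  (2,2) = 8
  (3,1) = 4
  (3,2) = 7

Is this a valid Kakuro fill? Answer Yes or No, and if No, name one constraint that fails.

Across: 7+3=10; 5+8=13; 4+7=11. Down: 7+5+4=16; 3+8+7=18. No digit repeats within any run.

Yes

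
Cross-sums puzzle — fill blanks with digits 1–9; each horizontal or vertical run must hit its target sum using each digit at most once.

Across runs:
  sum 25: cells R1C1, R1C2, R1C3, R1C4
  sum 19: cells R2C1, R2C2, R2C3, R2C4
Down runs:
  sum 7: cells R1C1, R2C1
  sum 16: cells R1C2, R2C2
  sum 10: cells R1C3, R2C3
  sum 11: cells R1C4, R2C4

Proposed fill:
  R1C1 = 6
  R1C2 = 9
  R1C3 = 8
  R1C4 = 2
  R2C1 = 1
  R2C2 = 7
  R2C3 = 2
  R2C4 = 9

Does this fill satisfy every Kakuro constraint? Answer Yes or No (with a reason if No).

Yes

Across: 6+9+8+2=25; 1+7+2+9=19. Down: 6+1=7; 9+7=16; 8+2=10; 2+9=11. No digit repeats within any run.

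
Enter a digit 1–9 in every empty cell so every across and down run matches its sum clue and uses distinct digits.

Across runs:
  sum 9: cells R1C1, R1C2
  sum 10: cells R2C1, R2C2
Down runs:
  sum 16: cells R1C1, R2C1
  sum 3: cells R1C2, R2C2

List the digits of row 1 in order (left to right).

7 2

16 in 2 cells must be {7,9}; 3 in 2 cells must be {1,2}.
The 9 across and the 16 down share only 7, so R1C1 = 7.
R1C2 = 9 − 7 = 2 completes the 9 across.
R2C1 = 16 − 7 = 9 completes the 16 down.
R2C2 = 10 − 9 = 1 completes the 10 across.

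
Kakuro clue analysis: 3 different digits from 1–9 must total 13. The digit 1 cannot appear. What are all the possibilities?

{2,3,8}; {2,4,7}; {2,5,6}; {3,4,6}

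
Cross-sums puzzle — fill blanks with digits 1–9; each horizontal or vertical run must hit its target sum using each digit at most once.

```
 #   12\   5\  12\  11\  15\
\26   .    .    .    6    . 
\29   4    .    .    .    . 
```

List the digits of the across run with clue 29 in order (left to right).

4 3 9 5 8

R1C1 = 12 − 4 = 8 completes the 12 down.
R2C4 = 11 − 6 = 5 completes the 11 down.
Given what's placed, R2C2 must be 3 to fit the 29 across and 5 down.
R1C2 = 5 − 3 = 2 completes the 5 down.
No cell is forced outright now. R1C5 can only be 7 or 9 (the digits allowed by both its 26 across and its 15 down). If R1C5 = 9: then R1C3 would have to be in {1} for the 26 across but in {3,4,5,7,8,9} for the 12 down — contradiction. So R1C5 = 7.
R1C3 = 26 − 23 = 3 completes the 26 across.
R2C3 = 12 − 3 = 9 completes the 12 down.
R2C5 = 29 − 21 = 8 completes the 29 across.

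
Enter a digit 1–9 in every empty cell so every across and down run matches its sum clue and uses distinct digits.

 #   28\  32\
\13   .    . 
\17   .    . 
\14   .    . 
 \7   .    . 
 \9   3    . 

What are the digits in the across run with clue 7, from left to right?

2 5

17 in 2 cells must be {8,9}.
R5C2 = 9 − 3 = 6 completes the 9 across.
No cell is forced outright now. R4C2 can only be 2 or 4 or 5 (the digits allowed by both its 7 across and its 32 down). If R4C2 = 2: that forces R4C1 = 5, R2C1 = 9, R2C2 = 8, after which R3C1 would have to be in {5,6,8,9} for the 14 across but in {4,7} for the 28 down — contradiction. If R4C2 = 4: then R4C1 would have to be in {3} for the 7 across but in {1,2,4,5,6,7,8,9} for the 28 down — contradiction. So R4C2 = 5.
R4C1 = 7 − 5 = 2 completes the 7 across.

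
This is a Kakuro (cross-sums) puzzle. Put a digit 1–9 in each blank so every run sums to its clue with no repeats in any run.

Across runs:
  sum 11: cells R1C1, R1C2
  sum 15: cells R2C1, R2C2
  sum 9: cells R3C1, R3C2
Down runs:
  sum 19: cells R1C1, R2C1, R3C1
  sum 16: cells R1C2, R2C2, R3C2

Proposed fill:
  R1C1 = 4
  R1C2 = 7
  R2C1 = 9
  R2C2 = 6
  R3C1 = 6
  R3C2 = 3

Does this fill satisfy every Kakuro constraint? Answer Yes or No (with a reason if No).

Yes

Across: 4+7=11; 9+6=15; 6+3=9. Down: 4+9+6=19; 7+6+3=16. No digit repeats within any run.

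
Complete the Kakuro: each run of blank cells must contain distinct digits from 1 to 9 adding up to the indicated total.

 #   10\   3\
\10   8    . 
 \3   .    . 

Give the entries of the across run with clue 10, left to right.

8, 2

3 in 2 cells must be {1,2}.
R1C2 = 10 − 8 = 2 completes the 10 across.
R2C1 = 10 − 8 = 2 completes the 10 down.
R2C2 = 3 − 2 = 1 completes the 3 across.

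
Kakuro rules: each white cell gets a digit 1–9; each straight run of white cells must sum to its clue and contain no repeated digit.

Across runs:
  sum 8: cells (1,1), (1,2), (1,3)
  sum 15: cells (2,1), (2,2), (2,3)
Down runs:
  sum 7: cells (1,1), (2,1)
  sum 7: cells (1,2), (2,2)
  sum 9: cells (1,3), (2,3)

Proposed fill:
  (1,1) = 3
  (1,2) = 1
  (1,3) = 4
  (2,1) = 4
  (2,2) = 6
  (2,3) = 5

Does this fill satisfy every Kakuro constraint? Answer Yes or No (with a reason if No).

Yes

Across: 3+1+4=8; 4+6+5=15. Down: 3+4=7; 1+6=7; 4+5=9. No digit repeats within any run.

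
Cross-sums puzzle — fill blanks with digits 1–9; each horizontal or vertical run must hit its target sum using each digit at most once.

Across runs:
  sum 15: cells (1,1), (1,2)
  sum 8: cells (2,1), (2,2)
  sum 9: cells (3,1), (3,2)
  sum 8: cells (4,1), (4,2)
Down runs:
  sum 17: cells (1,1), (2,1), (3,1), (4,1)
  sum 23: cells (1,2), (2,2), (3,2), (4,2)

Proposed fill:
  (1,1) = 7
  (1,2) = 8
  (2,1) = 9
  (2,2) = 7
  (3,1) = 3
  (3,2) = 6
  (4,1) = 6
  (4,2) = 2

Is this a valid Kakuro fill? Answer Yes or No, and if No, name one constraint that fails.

No — the across run (2,1)–(2,2) sums to 16, not 8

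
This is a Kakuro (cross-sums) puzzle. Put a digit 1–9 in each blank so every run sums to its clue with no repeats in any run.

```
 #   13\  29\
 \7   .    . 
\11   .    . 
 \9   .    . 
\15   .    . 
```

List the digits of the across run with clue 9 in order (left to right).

29 in 4 cells must be {5,7,8,9}.
Only 5 fits R1C2 under both its across sum 7 and down sum 29.
R1C1 = 7 − 5 = 2 completes the 7 across.
Nothing is forced directly, so branch on R3C2, whose candidates are 7 or 8. If R3C2 = 7: then R3C1 would have to be in {2} for the 9 across but in {1,3,4,6,7} for the 13 down — contradiction. So R3C2 = 8.
R3C1 = 9 − 8 = 1 completes the 9 across.

1, 8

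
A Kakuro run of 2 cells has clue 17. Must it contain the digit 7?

No

The only way to make 17 from 2 distinct digits is {8,9}, which does not contain 7.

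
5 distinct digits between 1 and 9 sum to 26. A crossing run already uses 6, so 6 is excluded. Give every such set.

{1,3,5,8,9}; {1,4,5,7,9}; {2,3,4,8,9}; {2,3,5,7,9}; {2,4,5,7,8}

5 distinct digits from 1–9 sum between 15 and 35.
Dropping sets that contain 6.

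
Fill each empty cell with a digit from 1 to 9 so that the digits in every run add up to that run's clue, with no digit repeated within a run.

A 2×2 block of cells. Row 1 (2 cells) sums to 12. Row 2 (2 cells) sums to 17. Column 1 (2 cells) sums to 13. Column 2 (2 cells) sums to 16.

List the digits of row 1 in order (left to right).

17 in 2 cells must be {8,9}; 16 in 2 cells must be {7,9}.
The 17 across and the 16 down share only 9, so (2,2) = 9.
(1,2) = 16 − 9 = 7 completes the 16 down.
(2,1) = 17 − 9 = 8 completes the 17 across.
(1,1) = 12 − 7 = 5 completes the 12 across.

5, 7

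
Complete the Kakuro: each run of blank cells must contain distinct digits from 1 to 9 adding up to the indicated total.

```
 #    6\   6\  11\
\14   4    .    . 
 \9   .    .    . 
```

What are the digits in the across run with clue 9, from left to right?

R2C1 = 6 − 4 = 2 completes the 6 down.
No cell is forced outright now. R2C2 can only be 1 or 4 (the digits allowed by both its 9 across and its 6 down). If R2C2 = 1: then R1C2 would have to be in {1,2,3,7,8,9} for the 14 across but in {5} for the 6 down — contradiction. So R2C2 = 4.
R1C2 = 6 − 4 = 2 completes the 6 down.
R1C3 = 14 − 6 = 8 completes the 14 across.
R2C3 = 9 − 6 = 3 completes the 9 across.

2 4 3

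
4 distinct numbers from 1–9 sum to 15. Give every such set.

4 distinct digits from 1–9 sum between 10 and 30.

{1,2,3,9}; {1,2,4,8}; {1,2,5,7}; {1,3,4,7}; {1,3,5,6}; {2,3,4,6}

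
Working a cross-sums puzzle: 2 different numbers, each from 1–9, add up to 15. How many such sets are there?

2 distinct digits from 1–9 sum between 3 and 17.
Enumerating: {6,9}, {7,8}.

2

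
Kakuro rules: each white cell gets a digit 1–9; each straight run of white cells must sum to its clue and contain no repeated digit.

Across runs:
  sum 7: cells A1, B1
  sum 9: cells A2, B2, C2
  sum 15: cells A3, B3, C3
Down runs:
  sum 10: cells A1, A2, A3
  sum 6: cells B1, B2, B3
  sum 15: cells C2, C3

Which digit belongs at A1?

6 in 3 cells must be {1,2,3}.
Only 6 fits C2 under both its across sum 9 and down sum 15.
C3 = 15 − 6 = 9 completes the 15 down.
Nothing is forced directly, so branch on A2, whose candidates are 1 or 2. If A2 = 2: that forces B2 = 1, B3 = 2, B1 = 3, after which A3 would have to be in {4} for the 15 across but in {1,3,5,7} for the 10 down — contradiction. So A2 = 1.
B2 = 9 − 7 = 2 completes the 9 across.
B3 = 1: the only remaining digit allowed by both the 15 across and the 6 down.
B1 = 6 − 3 = 3 completes the 6 down.
A3 = 15 − 10 = 5 completes the 15 across.
A1 = 7 − 3 = 4 completes the 7 across.

4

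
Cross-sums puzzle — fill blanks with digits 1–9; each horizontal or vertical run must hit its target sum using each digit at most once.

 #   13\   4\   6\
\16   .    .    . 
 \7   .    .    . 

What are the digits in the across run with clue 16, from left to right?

7 in 3 cells must be {1,2,4}; 4 in 2 cells must be {1,3}.
The 7 across and the 13 down share only 4, so R2C1 = 4.
Given what's placed, R2C2 must be 1 to fit the 7 across and 4 down.
R2C3 = 7 − 5 = 2 completes the 7 across.
R1C1 = 13 − 4 = 9 completes the 13 down.
R1C2 = 4 − 1 = 3 completes the 4 down.
R1C3 = 16 − 12 = 4 completes the 16 across.

9 3 4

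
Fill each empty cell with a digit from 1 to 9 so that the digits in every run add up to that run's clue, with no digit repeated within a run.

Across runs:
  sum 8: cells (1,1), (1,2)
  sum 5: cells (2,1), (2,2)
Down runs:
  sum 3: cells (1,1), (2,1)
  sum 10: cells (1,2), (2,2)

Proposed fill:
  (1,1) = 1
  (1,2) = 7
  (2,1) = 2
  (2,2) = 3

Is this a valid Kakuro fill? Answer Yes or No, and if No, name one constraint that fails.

Across: 1+7=8; 2+3=5. Down: 1+2=3; 7+3=10. No digit repeats within any run.

Yes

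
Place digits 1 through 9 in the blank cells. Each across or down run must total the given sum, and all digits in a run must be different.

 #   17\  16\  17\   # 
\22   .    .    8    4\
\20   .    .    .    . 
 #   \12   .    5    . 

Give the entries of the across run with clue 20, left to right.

8, 7, 4, 1

17 in 2 cells must be {8,9}; 4 in 2 cells must be {1,3}.
Given what's placed, R1C1 must be 9 to fit the 22 across and 17 down.
R1C2 = 22 − 17 = 5 completes the 22 across.
R2C1 = 17 − 9 = 8 completes the 17 down.
R2C3 = 17 − 13 = 4 completes the 17 down.
No cell is forced outright now. R2C4 can only be 1 or 3 (the digits allowed by both its 20 across and its 4 down). If R2C4 = 3: then R2C2 would have to be in {5} for the 20 across but in {2,3,4,7,8,9} for the 16 down — contradiction. So R2C4 = 1.
R2C2 = 20 − 13 = 7 completes the 20 across.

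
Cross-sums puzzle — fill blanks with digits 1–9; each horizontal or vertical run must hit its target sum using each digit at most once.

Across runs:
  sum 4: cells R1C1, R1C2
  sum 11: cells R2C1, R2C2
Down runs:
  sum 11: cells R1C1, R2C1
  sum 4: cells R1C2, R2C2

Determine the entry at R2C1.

8

4 in 2 cells must be {1,3}.
The 4 across and the 11 down share only 3, so R1C1 = 3.
R1C2 = 4 − 3 = 1 completes the 4 across.
R2C1 = 11 − 3 = 8 completes the 11 down.
R2C2 = 11 − 8 = 3 completes the 11 across.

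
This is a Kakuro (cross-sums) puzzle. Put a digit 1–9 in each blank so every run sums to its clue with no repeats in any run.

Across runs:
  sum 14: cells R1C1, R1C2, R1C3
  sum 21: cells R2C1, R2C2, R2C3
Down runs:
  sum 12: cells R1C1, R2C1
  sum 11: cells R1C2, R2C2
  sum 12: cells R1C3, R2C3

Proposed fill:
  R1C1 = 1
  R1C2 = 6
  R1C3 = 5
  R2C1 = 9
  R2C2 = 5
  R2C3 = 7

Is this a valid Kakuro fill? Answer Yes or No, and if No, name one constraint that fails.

No — the across run R1C1–R1C3 sums to 12, not 14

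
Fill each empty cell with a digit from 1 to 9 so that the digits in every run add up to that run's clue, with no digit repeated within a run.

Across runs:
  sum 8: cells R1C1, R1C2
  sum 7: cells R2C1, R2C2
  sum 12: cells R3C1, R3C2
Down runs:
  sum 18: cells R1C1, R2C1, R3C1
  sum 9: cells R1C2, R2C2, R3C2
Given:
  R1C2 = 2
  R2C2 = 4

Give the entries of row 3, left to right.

9 3

R1C1 = 8 − 2 = 6 completes the 8 across.
R2C1 = 7 − 4 = 3 completes the 7 across.
R3C1 = 18 − 9 = 9 completes the 18 down.
R3C2 = 12 − 9 = 3 completes the 12 across.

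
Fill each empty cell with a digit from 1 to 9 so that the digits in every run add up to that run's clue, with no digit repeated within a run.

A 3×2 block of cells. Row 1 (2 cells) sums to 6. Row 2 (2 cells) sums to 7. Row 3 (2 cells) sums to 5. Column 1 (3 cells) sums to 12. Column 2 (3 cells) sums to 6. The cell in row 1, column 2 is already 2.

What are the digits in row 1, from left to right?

4, 2

6 in 3 cells must be {1,2,3}.
(1,1) = 6 − 2 = 4 completes the 6 across.
Nothing is forced directly, so branch on (2,2), whose candidates are 1 or 3. If (2,2) = 3: then (2,1) would have to be in {4} for the 7 across but in {1,2,3,5,6,7} for the 12 down — contradiction. So (2,2) = 1.
(2,1) = 7 − 1 = 6 completes the 7 across.
(3,1) = 12 − 10 = 2 completes the 12 down.
(3,2) = 5 − 2 = 3 completes the 5 across.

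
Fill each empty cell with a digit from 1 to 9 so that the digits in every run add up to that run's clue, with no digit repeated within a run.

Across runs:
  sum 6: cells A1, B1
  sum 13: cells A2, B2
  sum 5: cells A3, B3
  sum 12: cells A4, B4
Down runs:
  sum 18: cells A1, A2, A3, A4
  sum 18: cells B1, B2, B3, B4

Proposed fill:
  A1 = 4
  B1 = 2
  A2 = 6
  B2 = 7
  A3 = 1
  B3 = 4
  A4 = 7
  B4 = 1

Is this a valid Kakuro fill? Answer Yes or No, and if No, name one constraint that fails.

No — the across run A4–B4 sums to 8, not 12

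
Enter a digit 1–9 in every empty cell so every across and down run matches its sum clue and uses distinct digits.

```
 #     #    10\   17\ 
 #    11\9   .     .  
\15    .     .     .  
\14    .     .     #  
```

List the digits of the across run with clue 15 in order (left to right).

2 4 9

17 in 2 cells must be {8,9}.
The 9 across and the 17 down share only 8, so R1C3 = 8.
R2C3 = 17 − 8 = 9 completes the 17 down.
R1C2 = 9 − 8 = 1 completes the 9 across.
No cell is forced outright now. R3C2 can only be 5 or 6 (the digits allowed by both its 14 across and its 10 down). If R3C2 = 6: then R2C2 would have to be in {1,2,4,5} for the 15 across but in {3} for the 10 down — contradiction. So R3C2 = 5.
R2C2 = 10 − 6 = 4 completes the 10 down.
R3C1 = 14 − 5 = 9 completes the 14 across.
R2C1 = 15 − 13 = 2 completes the 15 across.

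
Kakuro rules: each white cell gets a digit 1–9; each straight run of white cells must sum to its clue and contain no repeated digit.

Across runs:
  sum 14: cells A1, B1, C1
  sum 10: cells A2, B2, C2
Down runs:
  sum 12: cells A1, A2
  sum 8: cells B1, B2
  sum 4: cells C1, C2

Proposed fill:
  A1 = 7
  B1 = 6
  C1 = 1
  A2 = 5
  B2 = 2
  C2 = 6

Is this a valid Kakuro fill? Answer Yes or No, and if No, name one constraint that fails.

No — the down run C1–C2 sums to 7, not 4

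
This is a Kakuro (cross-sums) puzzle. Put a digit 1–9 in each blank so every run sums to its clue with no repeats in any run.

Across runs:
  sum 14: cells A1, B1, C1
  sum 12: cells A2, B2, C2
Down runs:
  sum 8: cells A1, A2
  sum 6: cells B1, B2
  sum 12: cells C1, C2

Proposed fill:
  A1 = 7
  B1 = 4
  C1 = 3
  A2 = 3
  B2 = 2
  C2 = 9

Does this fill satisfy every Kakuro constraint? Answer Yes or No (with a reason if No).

No — the down run A1–A2 sums to 10, not 8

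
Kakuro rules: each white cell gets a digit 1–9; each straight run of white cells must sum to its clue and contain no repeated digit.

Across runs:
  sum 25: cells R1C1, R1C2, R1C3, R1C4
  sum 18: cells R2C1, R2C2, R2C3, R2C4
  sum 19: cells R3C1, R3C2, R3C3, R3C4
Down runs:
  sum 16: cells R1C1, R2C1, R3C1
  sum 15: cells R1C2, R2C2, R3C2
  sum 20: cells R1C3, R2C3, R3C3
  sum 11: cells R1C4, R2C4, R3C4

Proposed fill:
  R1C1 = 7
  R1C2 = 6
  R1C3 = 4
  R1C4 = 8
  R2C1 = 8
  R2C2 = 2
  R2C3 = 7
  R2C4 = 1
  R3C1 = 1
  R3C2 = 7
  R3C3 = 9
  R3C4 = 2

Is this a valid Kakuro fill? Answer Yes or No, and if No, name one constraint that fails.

Yes

Across: 7+6+4+8=25; 8+2+7+1=18; 1+7+9+2=19. Down: 7+8+1=16; 6+2+7=15; 4+7+9=20; 8+1+2=11. No digit repeats within any run.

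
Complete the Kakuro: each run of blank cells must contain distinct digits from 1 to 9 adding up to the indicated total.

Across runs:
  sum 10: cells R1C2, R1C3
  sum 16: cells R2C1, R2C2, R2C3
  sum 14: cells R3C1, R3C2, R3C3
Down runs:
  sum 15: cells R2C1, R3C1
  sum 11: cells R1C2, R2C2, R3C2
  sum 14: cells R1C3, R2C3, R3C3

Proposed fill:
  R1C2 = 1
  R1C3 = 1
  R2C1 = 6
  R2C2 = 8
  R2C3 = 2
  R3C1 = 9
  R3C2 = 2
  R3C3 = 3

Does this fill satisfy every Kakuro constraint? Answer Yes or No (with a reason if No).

No — the down run R1C3–R3C3 sums to 6, not 14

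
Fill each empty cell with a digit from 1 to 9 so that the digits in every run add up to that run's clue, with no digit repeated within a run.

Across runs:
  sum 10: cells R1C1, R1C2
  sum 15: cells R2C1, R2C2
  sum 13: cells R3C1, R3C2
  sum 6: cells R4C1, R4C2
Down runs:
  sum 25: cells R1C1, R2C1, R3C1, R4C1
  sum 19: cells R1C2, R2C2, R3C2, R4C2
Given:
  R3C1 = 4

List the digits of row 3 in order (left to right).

4 9

R3C2 = 13 − 4 = 9 completes the 13 across.
Given what's placed, R4C1 must be 5 to fit the 6 across and 25 down.
R4C2 = 6 − 5 = 1 completes the 6 across.
No cell is forced outright now. R1C1 can only be 7 or 9 (the digits allowed by both its 10 across and its 25 down). If R1C1 = 9: then R1C2 would have to be in {1} for the 10 across but in {2,3,4,5,6,7} for the 19 down — contradiction. So R1C1 = 7.
R1C2 = 10 − 7 = 3 completes the 10 across.
R2C1 = 25 − 16 = 9 completes the 25 down.
R2C2 = 15 − 9 = 6 completes the 15 across.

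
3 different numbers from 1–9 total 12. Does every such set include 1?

Counterexample: {2,3,7} sums to 12 without using 1.

No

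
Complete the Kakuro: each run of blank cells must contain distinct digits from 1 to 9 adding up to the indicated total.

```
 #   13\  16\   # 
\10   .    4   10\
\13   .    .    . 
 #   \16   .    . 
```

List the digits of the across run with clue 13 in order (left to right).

16 in 2 cells must be {7,9}.
R1C1 = 10 − 4 = 6 completes the 10 across.
R2C1 = 13 − 6 = 7 completes the 13 down.
Given what's placed, R2C2 must be 5 to fit the 13 across and 16 down.
R2C3 = 13 − 12 = 1 completes the 13 across.
R3C2 = 16 − 9 = 7 completes the 16 down.
R3C3 = 16 − 7 = 9 completes the 16 across.

7, 5, 1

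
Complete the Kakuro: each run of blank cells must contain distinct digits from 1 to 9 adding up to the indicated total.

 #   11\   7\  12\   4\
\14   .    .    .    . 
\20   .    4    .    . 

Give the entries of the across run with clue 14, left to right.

4 in 2 cells must be {1,3}.
R1C2 = 7 − 4 = 3 completes the 7 down.
R1C4 = 1: the only remaining digit allowed by both the 14 across and the 4 down.
R2C4 = 4 − 1 = 3 completes the 4 down.
Nothing is forced directly, so branch on R1C3, whose candidates are 4 or 8. If R1C3 = 8: that forces R1C1 = 2, after which R2C1 would have to be in {5,6,7,8} for the 20 across but in {9} for the 11 down — contradiction. So R1C3 = 4.
R1C1 = 14 − 8 = 6 completes the 14 across.
R2C1 = 11 − 6 = 5 completes the 11 down.
R2C3 = 20 − 12 = 8 completes the 20 across.

6, 3, 4, 1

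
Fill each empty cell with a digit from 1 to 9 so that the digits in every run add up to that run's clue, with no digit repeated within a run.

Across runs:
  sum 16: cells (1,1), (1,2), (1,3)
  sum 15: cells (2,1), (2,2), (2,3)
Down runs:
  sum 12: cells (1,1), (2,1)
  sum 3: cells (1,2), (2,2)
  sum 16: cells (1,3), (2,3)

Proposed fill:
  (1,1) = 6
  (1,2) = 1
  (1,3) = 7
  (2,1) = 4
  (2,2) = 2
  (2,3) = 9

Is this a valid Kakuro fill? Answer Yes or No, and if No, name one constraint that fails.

No — the down run (1,1)–(2,1) sums to 10, not 12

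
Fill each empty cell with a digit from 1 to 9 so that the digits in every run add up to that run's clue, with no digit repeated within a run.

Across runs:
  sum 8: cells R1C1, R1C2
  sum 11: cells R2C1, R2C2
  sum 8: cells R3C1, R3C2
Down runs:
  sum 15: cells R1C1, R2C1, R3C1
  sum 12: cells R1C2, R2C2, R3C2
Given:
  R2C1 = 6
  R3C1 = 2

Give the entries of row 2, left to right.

6 5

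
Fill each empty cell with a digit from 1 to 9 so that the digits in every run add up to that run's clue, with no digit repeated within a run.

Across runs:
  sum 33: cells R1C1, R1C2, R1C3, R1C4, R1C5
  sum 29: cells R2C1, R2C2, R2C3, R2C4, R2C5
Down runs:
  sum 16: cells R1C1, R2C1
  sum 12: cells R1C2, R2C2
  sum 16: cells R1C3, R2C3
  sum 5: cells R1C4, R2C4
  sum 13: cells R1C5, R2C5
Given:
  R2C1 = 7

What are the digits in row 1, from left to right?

9 8 7 4 5

16 in 2 cells must be {7,9}.
R1C1 = 16 − 7 = 9 completes the 16 down.
R1C3 = 7: the only remaining digit allowed by both the 33 across and the 16 down.
R2C3 = 16 − 7 = 9 completes the 16 down.
Nothing is forced directly, so branch on R1C4, whose candidates are 3 or 4. If R1C4 = 3: that forces R1C2 = 8, R1C5 = 6, R2C2 = 4, after which R2C4 would have to be in {1,3,6,8} for the 29 across but in {2} for the 5 down — contradiction. So R1C4 = 4.
R2C4 = 5 − 4 = 1 completes the 5 down.
Nothing is forced directly, so branch on R2C2, whose candidates are 4 or 8. If R2C2 = 8: then R1C2 would have to be in {5,8} for the 33 across but in {4} for the 12 down — contradiction. So R2C2 = 4.
R1C2 = 12 − 4 = 8 completes the 12 down.
R1C5 = 33 − 28 = 5 completes the 33 across.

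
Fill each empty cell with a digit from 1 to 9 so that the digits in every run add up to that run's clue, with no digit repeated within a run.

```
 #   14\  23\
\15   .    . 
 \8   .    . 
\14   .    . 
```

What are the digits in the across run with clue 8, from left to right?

23 in 3 cells must be {6,8,9}.
The 8 across and the 23 down share only 6, so R2C2 = 6.
R2C1 = 8 − 6 = 2 completes the 8 across.
Nothing is forced directly, so branch on R1C2, whose candidates are 8 or 9. If R1C2 = 9: then R1C1 would have to be in {6} for the 15 across but in {3,4,5,7,8,9} for the 14 down — contradiction. So R1C2 = 8.
R1C1 = 15 − 8 = 7 completes the 15 across.
R3C1 = 14 − 9 = 5 completes the 14 down.
R3C2 = 14 − 5 = 9 completes the 14 across.

2 6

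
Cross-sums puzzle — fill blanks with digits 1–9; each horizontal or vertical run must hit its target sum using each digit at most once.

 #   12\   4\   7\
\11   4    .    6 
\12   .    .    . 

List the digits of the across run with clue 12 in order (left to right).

4 in 2 cells must be {1,3}.
R1C2 = 11 − 10 = 1 completes the 11 across.
R2C1 = 12 − 4 = 8 completes the 12 down.
R2C2 = 4 − 1 = 3 completes the 4 down.
R2C3 = 12 − 11 = 1 completes the 12 across.

8 3 1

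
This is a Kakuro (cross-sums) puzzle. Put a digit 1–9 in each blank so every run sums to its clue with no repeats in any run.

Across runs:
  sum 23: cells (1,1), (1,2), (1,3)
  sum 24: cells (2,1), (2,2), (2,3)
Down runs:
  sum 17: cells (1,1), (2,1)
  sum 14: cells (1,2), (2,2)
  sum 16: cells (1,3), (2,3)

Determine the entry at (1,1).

8

23 in 3 cells must be {6,8,9}; 24 in 3 cells must be {7,8,9}; 17 in 2 cells must be {8,9}.
The 23 across and the 16 down share only 9, so (1,3) = 9.
(2,3) = 16 − 9 = 7 completes the 16 down.
Given what's placed, (1,1) must be 8 to fit the 23 across and 17 down.
(1,2) = 23 − 17 = 6 completes the 23 across.
(2,1) = 17 − 8 = 9 completes the 17 down.
(2,2) = 24 − 16 = 8 completes the 24 across.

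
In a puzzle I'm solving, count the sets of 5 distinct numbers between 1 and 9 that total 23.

11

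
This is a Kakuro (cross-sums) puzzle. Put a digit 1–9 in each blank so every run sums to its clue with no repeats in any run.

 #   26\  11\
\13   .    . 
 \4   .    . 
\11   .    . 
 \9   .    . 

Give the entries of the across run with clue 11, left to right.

4 in 2 cells must be {1,3}; 11 in 4 cells must be {1,2,3,5}.
Only 5 fits R1C2 under both its across sum 13 and down sum 11.
The 4 across and the 26 down share only 3, so R2C1 = 3.
R2C2 = 4 − 3 = 1 completes the 4 across.
R1C1 = 13 − 5 = 8 completes the 13 across.
R4C1 = 6: the only remaining digit allowed by both the 9 across and the 26 down.
R4C2 = 9 − 6 = 3 completes the 9 across.
R3C1 = 26 − 17 = 9 completes the 26 down.
R3C2 = 11 − 9 = 2 completes the 11 across.

9 2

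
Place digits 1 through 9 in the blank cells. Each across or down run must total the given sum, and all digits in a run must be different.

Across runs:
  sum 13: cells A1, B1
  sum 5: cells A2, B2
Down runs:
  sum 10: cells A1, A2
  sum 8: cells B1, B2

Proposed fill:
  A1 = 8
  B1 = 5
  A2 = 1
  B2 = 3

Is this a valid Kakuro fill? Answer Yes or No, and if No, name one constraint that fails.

No — the down run A1–A2 sums to 9, not 10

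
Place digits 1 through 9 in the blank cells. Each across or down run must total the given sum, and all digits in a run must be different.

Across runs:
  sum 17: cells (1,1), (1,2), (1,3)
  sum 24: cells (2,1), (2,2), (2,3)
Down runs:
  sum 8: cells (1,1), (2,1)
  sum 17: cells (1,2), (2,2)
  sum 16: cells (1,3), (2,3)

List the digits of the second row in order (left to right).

24 in 3 cells must be {7,8,9}; 17 in 2 cells must be {8,9}; 16 in 2 cells must be {7,9}.
The 24 across and the 8 down share only 7, so (2,1) = 7.
Given what's placed, (2,3) must be 9 to fit the 24 across and 16 down.
(1,1) = 8 − 7 = 1 completes the 8 down.
(1,2) = 9: the only remaining digit allowed by both the 17 across and the 17 down.
(1,3) = 17 − 10 = 7 completes the 17 across.
(2,2) = 24 − 16 = 8 completes the 24 across.

7 8 9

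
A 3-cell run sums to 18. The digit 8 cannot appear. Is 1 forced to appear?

No

Counterexample: {2,7,9} sums to 18 under that restriction without using 1.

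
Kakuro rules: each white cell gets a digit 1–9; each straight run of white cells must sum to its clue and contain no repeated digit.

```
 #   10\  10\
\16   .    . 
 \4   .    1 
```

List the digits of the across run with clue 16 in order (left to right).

7 9

16 in 2 cells must be {7,9}; 4 in 2 cells must be {1,3}.
R1C2 = 10 − 1 = 9 completes the 10 down.
R2C1 = 4 − 1 = 3 completes the 4 across.
R1C1 = 16 − 9 = 7 completes the 16 across.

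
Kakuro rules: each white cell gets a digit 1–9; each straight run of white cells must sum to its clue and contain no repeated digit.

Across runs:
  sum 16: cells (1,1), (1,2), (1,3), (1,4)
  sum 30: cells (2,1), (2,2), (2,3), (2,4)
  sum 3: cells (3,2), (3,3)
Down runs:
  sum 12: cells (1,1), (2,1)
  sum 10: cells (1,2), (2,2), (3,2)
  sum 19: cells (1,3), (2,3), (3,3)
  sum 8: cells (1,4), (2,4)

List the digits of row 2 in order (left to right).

8 6 9 7

30 in 4 cells must be {6,7,8,9}; 3 in 2 cells must be {1,2}.
Only 2 fits (3,3) under both its across sum 3 and down sum 19.
(3,2) = 3 − 2 = 1 completes the 3 across.
Nothing is forced directly, so branch on (2,2), whose candidates are 6 or 7. If (2,2) = 7: that forces (1,2) = 2, (2,4) = 6, after which (1,4) would have to be in {1,3,4,5,6,7,8,9} for the 16 across but in {2} for the 8 down — contradiction. So (2,2) = 6.
(1,2) = 10 − 7 = 3 completes the 10 down.
(1,3) = 8: the only remaining digit allowed by both the 16 across and the 19 down.
Given what's placed, (1,4) must be 1 to fit the 16 across and 8 down.
(2,3) = 19 − 10 = 9 completes the 19 down.
(2,4) = 8 − 1 = 7 completes the 8 down.
(1,1) = 16 − 12 = 4 completes the 16 across.
(2,1) = 30 − 22 = 8 completes the 30 across.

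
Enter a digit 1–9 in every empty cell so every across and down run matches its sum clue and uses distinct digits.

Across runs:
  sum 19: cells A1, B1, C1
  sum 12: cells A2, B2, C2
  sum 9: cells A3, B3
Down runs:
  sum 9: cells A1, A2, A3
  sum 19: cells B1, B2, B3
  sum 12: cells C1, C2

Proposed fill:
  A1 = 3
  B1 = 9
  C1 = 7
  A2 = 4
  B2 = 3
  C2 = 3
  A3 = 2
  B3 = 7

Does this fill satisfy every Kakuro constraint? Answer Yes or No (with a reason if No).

No — the across run A2–C2 sums to 10, not 12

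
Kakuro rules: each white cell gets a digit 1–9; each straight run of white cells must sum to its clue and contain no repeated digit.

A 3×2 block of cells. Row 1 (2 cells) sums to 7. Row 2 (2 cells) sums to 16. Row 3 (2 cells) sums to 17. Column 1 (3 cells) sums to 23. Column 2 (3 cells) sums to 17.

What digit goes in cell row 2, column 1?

16 in 2 cells must be {7,9}; 17 in 2 cells must be {8,9}; 23 in 3 cells must be {6,8,9}.
The 7 across and the 23 down share only 6, so (1,1) = 6.
(1,2) = 7 − 6 = 1 completes the 7 across.
Given what's placed, (2,1) must be 9 to fit the 16 across and 23 down.
(2,2) = 16 − 9 = 7 completes the 16 across.
(3,1) = 23 − 15 = 8 completes the 23 down.
(3,2) = 17 − 8 = 9 completes the 17 across.

9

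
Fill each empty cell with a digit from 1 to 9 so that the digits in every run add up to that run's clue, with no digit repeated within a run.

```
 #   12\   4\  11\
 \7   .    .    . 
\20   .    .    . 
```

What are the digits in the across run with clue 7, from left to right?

4 1 2

7 in 3 cells must be {1,2,4}; 4 in 2 cells must be {1,3}.
The 7 across and the 12 down share only 4, so R1C1 = 4.
Given what's placed, R1C2 must be 1 to fit the 7 across and 4 down.
R1C3 = 7 − 5 = 2 completes the 7 across.
R2C1 = 12 − 4 = 8 completes the 12 down.
R2C2 = 4 − 1 = 3 completes the 4 down.
R2C3 = 20 − 11 = 9 completes the 20 across.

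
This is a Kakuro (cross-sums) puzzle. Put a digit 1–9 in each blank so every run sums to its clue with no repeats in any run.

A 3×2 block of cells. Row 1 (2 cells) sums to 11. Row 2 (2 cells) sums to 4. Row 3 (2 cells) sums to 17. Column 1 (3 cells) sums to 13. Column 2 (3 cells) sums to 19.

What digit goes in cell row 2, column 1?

1

4 in 2 cells must be {1,3}; 17 in 2 cells must be {8,9}.
The 4 across and the 19 down share only 3, so (2,2) = 3.
Given what's placed, (3,2) must be 9 to fit the 17 across and 19 down.
(1,2) = 19 − 12 = 7 completes the 19 down.
(2,1) = 4 − 3 = 1 completes the 4 across.
(3,1) = 17 − 9 = 8 completes the 17 across.
(1,1) = 11 − 7 = 4 completes the 11 across.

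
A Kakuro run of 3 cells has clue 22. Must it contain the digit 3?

No

Counterexample: {5,8,9} sums to 22 without using 3.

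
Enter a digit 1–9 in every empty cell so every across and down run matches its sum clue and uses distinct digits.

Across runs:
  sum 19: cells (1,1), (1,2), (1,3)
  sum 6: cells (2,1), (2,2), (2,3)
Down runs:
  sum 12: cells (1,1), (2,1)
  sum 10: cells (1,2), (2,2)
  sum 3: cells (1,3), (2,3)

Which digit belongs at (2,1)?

6 in 3 cells must be {1,2,3}; 3 in 2 cells must be {1,2}.
The 19 across and the 3 down share only 2, so (1,3) = 2.
The 6 across and the 12 down share only 3, so (2,1) = 3.
(2,3) = 3 − 2 = 1 completes the 3 down.
(1,1) = 12 − 3 = 9 completes the 12 down.
(1,2) = 19 − 11 = 8 completes the 19 across.
(2,2) = 6 − 4 = 2 completes the 6 across.

3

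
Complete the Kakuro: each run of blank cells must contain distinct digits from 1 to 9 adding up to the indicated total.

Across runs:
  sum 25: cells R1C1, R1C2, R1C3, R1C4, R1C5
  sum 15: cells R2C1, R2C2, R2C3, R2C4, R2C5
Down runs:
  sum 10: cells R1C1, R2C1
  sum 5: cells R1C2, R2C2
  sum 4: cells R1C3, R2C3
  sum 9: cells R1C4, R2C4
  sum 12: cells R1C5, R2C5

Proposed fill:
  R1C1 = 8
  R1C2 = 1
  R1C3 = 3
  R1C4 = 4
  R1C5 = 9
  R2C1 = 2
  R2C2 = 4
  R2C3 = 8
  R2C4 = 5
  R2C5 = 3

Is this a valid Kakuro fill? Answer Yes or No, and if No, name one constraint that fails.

No — the across run R2C1–R2C5 sums to 22, not 15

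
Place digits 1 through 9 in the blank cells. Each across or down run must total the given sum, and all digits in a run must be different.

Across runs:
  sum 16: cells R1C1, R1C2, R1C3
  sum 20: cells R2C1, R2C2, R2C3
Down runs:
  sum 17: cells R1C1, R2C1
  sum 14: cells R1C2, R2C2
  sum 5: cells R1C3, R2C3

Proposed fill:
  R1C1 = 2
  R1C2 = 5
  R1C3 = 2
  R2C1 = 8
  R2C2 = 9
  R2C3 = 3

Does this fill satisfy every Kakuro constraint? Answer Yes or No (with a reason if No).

No — the down run R1C1–R2C1 sums to 10, not 17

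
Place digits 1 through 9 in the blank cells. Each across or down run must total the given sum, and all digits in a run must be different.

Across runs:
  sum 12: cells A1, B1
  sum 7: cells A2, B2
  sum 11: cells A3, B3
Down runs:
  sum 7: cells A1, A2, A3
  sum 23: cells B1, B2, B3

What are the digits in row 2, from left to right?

1 6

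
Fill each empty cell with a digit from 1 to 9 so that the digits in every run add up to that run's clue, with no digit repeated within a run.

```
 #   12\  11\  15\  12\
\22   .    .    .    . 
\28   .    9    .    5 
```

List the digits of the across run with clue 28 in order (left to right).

8 9 6 5

R1C2 = 11 − 9 = 2 completes the 11 down.
R1C4 = 12 − 5 = 7 completes the 12 down.
Given what's placed, R2C1 must be 8 to fit the 28 across and 12 down.
R2C3 = 28 − 22 = 6 completes the 28 across.
R1C1 = 12 − 8 = 4 completes the 12 down.
R1C3 = 22 − 13 = 9 completes the 22 across.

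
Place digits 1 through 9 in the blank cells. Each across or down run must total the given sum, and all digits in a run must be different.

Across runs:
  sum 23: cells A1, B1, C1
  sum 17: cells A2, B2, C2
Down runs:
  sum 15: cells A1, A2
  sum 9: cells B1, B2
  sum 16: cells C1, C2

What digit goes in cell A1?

23 in 3 cells must be {6,8,9}; 16 in 2 cells must be {7,9}.
The 23 across and the 16 down share only 9, so C1 = 9.
C2 = 16 − 9 = 7 completes the 16 down.
Nothing is forced directly, so branch on A1, whose candidates are 6 or 8. If A1 = 8: that forces B1 = 6, after which A2 would have to be in {1,2,4,6,8,9} for the 17 across but in {7} for the 15 down — contradiction. So A1 = 6.
B1 = 23 − 15 = 8 completes the 23 across.
A2 = 15 − 6 = 9 completes the 15 down.
B2 = 17 − 16 = 1 completes the 17 across.

6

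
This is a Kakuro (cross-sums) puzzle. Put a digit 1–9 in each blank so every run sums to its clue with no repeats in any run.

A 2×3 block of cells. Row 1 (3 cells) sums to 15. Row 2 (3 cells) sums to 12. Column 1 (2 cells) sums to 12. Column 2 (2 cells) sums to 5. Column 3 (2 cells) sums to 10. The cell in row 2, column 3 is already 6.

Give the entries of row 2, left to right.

(1,3) = 10 − 6 = 4 completes the 10 down.
No cell is forced outright now. (2,1) can only be 4 or 5 (the digits allowed by both its 12 across and its 12 down). If (2,1) = 5: then (1,1) would have to be in {2,3,5,6,8,9} for the 15 across but in {7} for the 12 down — contradiction. So (2,1) = 4.
(1,1) = 12 − 4 = 8 completes the 12 down.
(1,2) = 15 − 12 = 3 completes the 15 across.
(2,2) = 12 − 10 = 2 completes the 12 across.

4 2 6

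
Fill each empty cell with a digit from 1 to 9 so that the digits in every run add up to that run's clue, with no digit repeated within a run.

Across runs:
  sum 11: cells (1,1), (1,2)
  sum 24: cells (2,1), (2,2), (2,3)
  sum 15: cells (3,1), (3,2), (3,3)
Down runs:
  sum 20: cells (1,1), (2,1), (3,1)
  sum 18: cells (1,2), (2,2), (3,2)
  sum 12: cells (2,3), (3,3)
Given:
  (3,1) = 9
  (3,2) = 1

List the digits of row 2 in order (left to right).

8 9 7

24 in 3 cells must be {7,8,9}.
(3,3) = 15 − 10 = 5 completes the 15 across.
(2,3) = 12 − 5 = 7 completes the 12 down.
(2,1) = 8: the only remaining digit allowed by both the 24 across and the 20 down.
(2,2) = 24 − 15 = 9 completes the 24 across.
(1,1) = 20 − 17 = 3 completes the 20 down.
(1,2) = 11 − 3 = 8 completes the 11 across.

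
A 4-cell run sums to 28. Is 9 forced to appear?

Every partition of 28 into 4 distinct digits includes 9: {4,7,8,9}, {5,6,8,9}.

Yes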